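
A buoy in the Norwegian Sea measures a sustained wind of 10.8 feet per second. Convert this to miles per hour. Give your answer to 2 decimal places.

7.36 mph

1 ft/s = 0.681818 mph, so 10.8 × 0.681818 = 7.36 mph.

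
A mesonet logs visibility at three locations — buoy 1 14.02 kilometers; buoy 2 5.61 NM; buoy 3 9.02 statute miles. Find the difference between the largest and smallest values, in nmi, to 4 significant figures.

2.228 nmi

buoy 1: 14.02 km = 7.57019 nmi.
buoy 3: 9.02 SM = 7.83817 nmi.
Spread: 7.83817 − 5.61000 = 2.228 nmi.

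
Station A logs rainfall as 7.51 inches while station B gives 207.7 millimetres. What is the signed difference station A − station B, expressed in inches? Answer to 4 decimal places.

-0.6672 in

station B: 207.7 mm = 8.177165 in.
Difference: 7.510000 − 8.177165 = -0.6672 in.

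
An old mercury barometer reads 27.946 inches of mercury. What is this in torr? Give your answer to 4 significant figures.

1 inHg = 25.4 mmHg, so 27.946 × 25.4 = 709.8 mmHg.

709.8 mmHg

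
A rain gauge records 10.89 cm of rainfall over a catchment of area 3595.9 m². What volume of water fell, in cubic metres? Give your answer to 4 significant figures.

Depth: 10.89 cm × 10 = 108.9 mm.
1 mm over 1 m² is 1 L, so volume = 108.9 × 3595.9 = 391593.51 L = 391.6 m³.

391.6 cubic metres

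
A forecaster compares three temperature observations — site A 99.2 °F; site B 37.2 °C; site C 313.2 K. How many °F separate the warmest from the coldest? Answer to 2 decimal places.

site A: 99.2 °F = 37.333 °C.
site C: 313.2 K = 40.050 °C.
Spread: 40.050 − 37.200 = 2.850 °C = 5.13 °F.

5.13 °F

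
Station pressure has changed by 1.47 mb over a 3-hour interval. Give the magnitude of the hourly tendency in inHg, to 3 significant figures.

0.0145 inHg per hour

1.47 mb / 3 h × 0.02953 inHg/mb = 0.0145 inHg/h.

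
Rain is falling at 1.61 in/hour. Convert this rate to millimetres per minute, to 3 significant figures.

1.61 in/hour × 25.4 mm/in × 0.0166667 hour/minute = 0.682 mm/minute.

0.682 mm/minute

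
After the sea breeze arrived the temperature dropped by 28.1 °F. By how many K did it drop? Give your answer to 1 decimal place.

Converting a difference, only the 9/5 scale factor applies: ΔK = 28.1 × 0.5556 = 15.6 K.

15.6 K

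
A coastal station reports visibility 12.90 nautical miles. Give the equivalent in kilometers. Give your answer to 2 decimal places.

23.89 km

1 nmi = 1.852 km, so 12.90 × 1.852 = 23.89 km.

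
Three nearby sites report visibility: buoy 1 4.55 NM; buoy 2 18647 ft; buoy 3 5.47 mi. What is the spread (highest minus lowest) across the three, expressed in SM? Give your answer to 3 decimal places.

buoy 1: 4.55 nmi = 5.23605 SM.
buoy 2: 18647 ft = 3.53163 SM.
Spread: 5.47000 − 3.53163 = 1.938 SM.

1.938 SM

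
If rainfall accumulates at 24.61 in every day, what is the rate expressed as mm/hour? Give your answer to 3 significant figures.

24.61 in/day × 25.4 mm/in × 0.0416667 day/hour = 26.0 mm/hour.

26.0 mm/hour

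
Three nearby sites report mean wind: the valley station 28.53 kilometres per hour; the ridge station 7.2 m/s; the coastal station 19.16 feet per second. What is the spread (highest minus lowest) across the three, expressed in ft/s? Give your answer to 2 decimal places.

the valley station: 28.53 km/h = 26.0007 ft/s.
the ridge station: 7.2 m/s = 23.6220 ft/s.
Spread: 26.0007 − 19.1600 = 6.84 ft/s.

6.84 ft/s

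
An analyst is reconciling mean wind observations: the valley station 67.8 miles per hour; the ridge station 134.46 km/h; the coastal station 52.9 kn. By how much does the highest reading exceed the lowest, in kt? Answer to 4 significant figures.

19.70 kt

the valley station: 67.8 mph = 58.9166 kt.
the ridge station: 134.46 km/h = 72.6026 kt.
Spread: 72.6026 − 52.9000 = 19.70 kt.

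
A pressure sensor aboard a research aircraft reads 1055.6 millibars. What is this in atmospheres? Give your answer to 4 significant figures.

1 mb = 0.000986923 atm, so 1055.6 × 0.000986923 = 1.042 atm.

1.042 atm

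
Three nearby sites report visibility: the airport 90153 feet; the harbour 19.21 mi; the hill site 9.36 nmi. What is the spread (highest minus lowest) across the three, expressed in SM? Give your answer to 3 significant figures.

the airport: 90153 ft = 17.0744 SM.
the hill site: 9.36 nmi = 10.7713 SM.
Spread: 19.2100 − 10.7713 = 8.44 SM.

8.44 SM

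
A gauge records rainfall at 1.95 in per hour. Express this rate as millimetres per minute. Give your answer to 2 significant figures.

0.83 mm/minute

1.95 in/hour × 25.4 mm/in × 0.0166667 hour/minute = 0.83 mm/minute.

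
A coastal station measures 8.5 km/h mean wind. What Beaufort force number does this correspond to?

8.5 km/h = 2.4 m/s, which is Beaufort 2 (light breeze, 1.6–3.3 m/s).

Beaufort force 2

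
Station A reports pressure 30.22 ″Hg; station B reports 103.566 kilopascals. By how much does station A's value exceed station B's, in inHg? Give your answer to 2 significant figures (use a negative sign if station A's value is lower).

-0.36 inHg

station B: 103.566 kPa = 30.5830 inHg.
Difference: 30.2200 − 30.5830 = -0.36 inHg.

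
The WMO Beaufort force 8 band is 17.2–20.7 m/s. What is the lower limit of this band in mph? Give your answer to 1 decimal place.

17.2–20.7 m/s × 2.237 = 38.5–46.3 mph.

38.5 mph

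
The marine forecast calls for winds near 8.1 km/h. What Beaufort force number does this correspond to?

8.1 km/h = 2.2 m/s, which is Beaufort 2 (light breeze, 1.6–3.3 m/s).

Beaufort force 2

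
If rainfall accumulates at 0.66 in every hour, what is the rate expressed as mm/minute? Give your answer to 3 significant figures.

0.279 mm/minute

0.66 in/hour × 25.4 mm/in × 0.0166667 hour/minute = 0.279 mm/minute.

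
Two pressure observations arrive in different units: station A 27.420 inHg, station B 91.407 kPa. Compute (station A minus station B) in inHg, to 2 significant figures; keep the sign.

0.43 inHg

station B: 91.407 kPa = 26.9925 inHg.
Difference: 27.4200 − 26.9925 = 0.43 inHg.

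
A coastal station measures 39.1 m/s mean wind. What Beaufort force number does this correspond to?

Beaufort force 12

39.1 m/s lies in the Beaufort 12 band (hurricane force, ≥32.7 m/s).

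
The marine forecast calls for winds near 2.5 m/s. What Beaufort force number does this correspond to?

2.5 m/s lies in the Beaufort 2 band (light breeze, 1.6–3.3 m/s).

Beaufort force 2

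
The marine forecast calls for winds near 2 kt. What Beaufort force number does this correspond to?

2 kt lies in the Beaufort 1 band (light air, 1–3 kt).

Beaufort force 1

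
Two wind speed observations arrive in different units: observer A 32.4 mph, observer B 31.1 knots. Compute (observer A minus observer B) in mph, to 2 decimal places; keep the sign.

-3.39 mph

observer B: 31.1 kt = 35.7892 mph.
Difference: 32.4000 − 35.7892 = -3.39 mph.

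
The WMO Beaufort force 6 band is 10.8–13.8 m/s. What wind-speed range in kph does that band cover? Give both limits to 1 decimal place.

38.9 to 49.7 km/h

10.8–13.8 m/s × 3.6 = 38.9–49.7 km/h.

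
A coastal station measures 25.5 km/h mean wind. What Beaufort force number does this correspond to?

Beaufort force 4

25.5 km/h = 7.1 m/s, which is Beaufort 4 (moderate breeze, 5.5–7.9 m/s).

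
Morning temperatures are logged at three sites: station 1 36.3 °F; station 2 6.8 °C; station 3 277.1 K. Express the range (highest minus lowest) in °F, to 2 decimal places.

station 1: 36.3 °F = 2.389 °C.
station 3: 277.1 K = 3.950 °C.
Spread: 6.800 − 2.389 = 4.411 °C = 7.94 °F.

7.94 °F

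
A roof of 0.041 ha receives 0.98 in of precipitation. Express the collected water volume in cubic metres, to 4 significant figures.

Depth: 0.98 in × 25.4 = 24.892 mm.
Area: 0.041 ha = 410 m².
1 mm over 1 m² is 1 L, so volume = 24.892 × 410 = 10205.72 L = 10.21 m³.

10.21 cubic metres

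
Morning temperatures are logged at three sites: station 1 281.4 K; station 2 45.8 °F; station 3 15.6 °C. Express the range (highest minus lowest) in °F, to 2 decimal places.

station 1: 281.4 K = 8.250 °C.
station 2: 45.8 °F = 7.667 °C.
Spread: 15.600 − 7.667 = 7.933 °C = 14.28 °F.

14.28 °F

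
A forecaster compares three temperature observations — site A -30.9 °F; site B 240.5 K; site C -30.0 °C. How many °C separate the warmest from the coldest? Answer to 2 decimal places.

site A: -30.9 °F = -34.944 °C.
site B: 240.5 K = -32.650 °C.
Spread: (-30.000) − (-34.944) = 4.944 °C.

4.94 °C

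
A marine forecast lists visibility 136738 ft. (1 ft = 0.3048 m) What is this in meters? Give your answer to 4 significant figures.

1 ft = 0.3048 m, so 136738 × 0.3048 = 41680 m.

41680 m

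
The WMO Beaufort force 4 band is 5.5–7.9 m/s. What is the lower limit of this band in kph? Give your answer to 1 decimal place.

5.5–7.9 m/s × 3.6 = 19.8–28.4 km/h.

19.8 km/h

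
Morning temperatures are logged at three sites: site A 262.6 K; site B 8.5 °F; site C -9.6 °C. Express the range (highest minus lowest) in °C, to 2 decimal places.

site A: 262.6 K = -10.550 °C.
site B: 8.5 °F = -13.056 °C.
Spread: (-9.600) − (-13.056) = 3.456 °C.

3.46 °C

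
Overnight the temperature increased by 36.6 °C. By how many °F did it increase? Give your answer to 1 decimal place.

Converting a difference, only the 9/5 scale factor applies: Δ°F = 36.6 × 1.8 = 65.9 °F.

65.9 °F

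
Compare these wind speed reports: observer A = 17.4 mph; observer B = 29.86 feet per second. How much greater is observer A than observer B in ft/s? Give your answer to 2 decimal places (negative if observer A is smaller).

-4.34 ft/s

observer A: 17.4 mph = 25.5200 ft/s.
Difference: 25.5200 − 29.8600 = -4.34 ft/s.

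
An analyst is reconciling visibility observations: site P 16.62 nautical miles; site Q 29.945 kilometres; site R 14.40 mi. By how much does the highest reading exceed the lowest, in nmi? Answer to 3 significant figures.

site Q: 29.945 km = 16.1690 nmi.
site R: 14.40 SM = 12.5133 nmi.
Spread: 16.6200 − 12.5133 = 4.11 nmi.

4.11 nmi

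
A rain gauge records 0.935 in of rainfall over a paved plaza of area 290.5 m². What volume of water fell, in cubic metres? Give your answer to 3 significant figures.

6.90 cubic metres

Depth: 0.935 in × 25.4 = 23.749 mm.
1 mm over 1 m² is 1 L, so volume = 23.749 × 290.5 = 6899.0845 L = 6.90 m³.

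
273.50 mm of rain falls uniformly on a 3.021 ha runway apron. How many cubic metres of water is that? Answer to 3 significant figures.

8260 cubic metres

Area: 3.021 ha = 30210 m².
1 mm over 1 m² is 1 L, so volume = 273.5 × 30210 = 8262435 L = 8260 m³.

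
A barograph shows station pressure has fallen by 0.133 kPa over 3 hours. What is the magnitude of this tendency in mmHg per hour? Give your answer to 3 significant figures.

0.333 mmHg per hour

0.133 kPa / 3 h × 7.50062 mmHg/kPa = 0.333 mmHg/h.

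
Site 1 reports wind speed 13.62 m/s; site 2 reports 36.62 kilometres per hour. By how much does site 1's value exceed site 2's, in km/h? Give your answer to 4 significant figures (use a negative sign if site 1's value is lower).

site 1: 13.62 m/s = 49.0320 km/h.
Difference: 49.0320 − 36.6200 = 12.41 km/h.

12.41 km/h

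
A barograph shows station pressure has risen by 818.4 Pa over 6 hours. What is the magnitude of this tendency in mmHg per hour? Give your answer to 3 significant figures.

1.02 mmHg per hour

818.4 Pa / 6 h × 0.00750062 mmHg/Pa = 1.02 mmHg/h.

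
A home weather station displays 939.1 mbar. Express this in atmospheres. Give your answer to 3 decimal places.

0.927 atm

1 mb = 0.000986923 atm, so 939.1 × 0.000986923 = 0.927 atm.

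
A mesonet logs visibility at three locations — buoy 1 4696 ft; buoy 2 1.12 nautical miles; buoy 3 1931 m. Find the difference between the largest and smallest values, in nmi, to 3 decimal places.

0.347 nmi

buoy 1: 4696 ft = 0.77286 nmi.
buoy 3: 1931 m = 1.04266 nmi.
Spread: 1.12000 − 0.77286 = 0.347 nmi.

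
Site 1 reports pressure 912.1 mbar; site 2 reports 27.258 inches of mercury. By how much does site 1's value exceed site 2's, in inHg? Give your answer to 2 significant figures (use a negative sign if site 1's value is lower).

-0.32 inHg

site 1: 912.1 mb = 26.9343 inHg.
Difference: 26.9343 − 27.2580 = -0.32 inHg.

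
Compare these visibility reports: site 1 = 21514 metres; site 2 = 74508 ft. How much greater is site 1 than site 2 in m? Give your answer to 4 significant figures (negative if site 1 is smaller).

site 2: 74508 ft = 22710.04 m.
Difference: 21514.00 − 22710.04 = -1196 m.

-1196 m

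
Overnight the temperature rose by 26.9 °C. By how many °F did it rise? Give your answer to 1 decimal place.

Converting a difference, only the 9/5 scale factor applies: Δ°F = 26.9 × 1.8 = 48.4 °F.

48.4 °F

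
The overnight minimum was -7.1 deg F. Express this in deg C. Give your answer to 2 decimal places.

-21.72 °C

°C = (°F − 32) × 5/9 = (-7.1 − 32) / 1.8 = -21.72 °C.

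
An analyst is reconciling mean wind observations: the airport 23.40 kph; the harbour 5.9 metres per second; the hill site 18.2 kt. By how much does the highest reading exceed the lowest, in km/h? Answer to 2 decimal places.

12.47 km/h

the harbour: 5.9 m/s = 21.2400 km/h.
the hill site: 18.2 kt = 33.7064 km/h.
Spread: 33.7064 − 21.2400 = 12.47 km/h.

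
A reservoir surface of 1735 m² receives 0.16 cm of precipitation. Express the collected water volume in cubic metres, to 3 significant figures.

Depth: 0.16 cm × 10 = 1.6 mm.
1 mm over 1 m² is 1 L, so volume = 1.6 × 1735 = 2776 L = 2.78 m³.

2.78 cubic metres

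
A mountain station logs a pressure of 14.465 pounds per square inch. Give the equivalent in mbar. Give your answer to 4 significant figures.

997.3 mb

1 psi = 68.9476 mb, so 14.465 × 68.9476 = 997.3 mb.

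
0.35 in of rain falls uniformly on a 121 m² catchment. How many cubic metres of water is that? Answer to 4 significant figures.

1.076 cubic metres

Depth: 0.35 in × 25.4 = 8.89 mm.
1 mm over 1 m² is 1 L, so volume = 8.89 × 121 = 1075.69 L = 1.076 m³.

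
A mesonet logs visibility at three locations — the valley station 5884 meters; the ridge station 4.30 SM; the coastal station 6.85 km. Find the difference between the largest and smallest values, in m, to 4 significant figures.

1036 m

the ridge station: 4.30 SM = 6920.18 m.
the coastal station: 6.85 km = 6850.00 m.
Spread: 6920.18 − 5884.00 = 1036 m.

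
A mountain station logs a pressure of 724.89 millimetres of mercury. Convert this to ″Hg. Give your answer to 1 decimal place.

28.5 inHg

1 mmHg = 0.0393701 inHg, so 724.89 × 0.0393701 = 28.5 inHg.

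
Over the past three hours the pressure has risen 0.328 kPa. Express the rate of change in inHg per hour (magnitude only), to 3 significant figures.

0.0323 inHg per hour

0.328 kPa / 3 h × 0.2953 inHg/kPa = 0.0323 inHg/h.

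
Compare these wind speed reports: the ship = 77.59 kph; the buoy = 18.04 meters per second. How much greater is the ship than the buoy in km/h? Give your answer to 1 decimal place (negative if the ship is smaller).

the buoy: 18.04 m/s = 64.944 km/h.
Difference: 77.590 − 64.944 = 12.6 km/h.

12.6 km/h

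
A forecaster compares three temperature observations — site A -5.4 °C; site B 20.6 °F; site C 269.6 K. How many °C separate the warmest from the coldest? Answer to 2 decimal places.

site B: 20.6 °F = -6.333 °C.
site C: 269.6 K = -3.550 °C.
Spread: (-3.550) − (-6.333) = 2.783 °C.

2.78 °C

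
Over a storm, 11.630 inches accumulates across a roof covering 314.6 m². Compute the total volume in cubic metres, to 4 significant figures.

92.93 cubic metres

Depth: 11.630 in × 25.4 = 295.402 mm.
1 mm over 1 m² is 1 L, so volume = 295.402 × 314.6 = 92933.469 L = 92.93 m³.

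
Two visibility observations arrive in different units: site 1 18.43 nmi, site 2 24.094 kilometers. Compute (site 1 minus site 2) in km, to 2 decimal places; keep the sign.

site 1: 18.43 nmi = 34.1324 km.
Difference: 34.1324 − 24.0940 = 10.04 km.

10.04 km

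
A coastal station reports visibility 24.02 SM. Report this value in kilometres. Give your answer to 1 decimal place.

1 SM = 1.60934 km, so 24.02 × 1.60934 = 38.7 km.

38.7 km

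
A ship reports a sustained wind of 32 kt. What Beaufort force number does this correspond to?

Beaufort force 7

32 kt lies in the Beaufort 7 band (near gale, 28–33 kt).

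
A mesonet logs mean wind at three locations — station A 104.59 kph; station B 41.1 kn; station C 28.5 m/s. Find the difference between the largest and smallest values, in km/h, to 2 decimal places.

station B: 41.1 kt = 76.1172 km/h.
station C: 28.5 m/s = 102.6000 km/h.
Spread: 104.5900 − 76.1172 = 28.47 km/h.

28.47 km/h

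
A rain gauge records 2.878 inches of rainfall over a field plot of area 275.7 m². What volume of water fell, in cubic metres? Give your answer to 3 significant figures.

Depth: 2.878 in × 25.4 = 73.1012 mm.
1 mm over 1 m² is 1 L, so volume = 73.1012 × 275.7 = 20154.001 L = 20.2 m³.

20.2 cubic metres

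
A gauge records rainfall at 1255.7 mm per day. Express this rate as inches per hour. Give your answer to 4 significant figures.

1255.7 mm/day × 0.0393701 in/mm × 0.0416667 day/hour = 2.060 in/hour.

2.060 in/hour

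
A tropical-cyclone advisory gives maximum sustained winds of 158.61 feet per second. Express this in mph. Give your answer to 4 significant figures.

1 ft/s = 0.681818 mph, so 158.61 × 0.681818 = 108.1 mph.

108.1 mph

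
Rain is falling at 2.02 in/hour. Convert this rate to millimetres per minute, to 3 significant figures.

0.855 mm/minute

2.02 in/hour × 25.4 mm/in × 0.0166667 hour/minute = 0.855 mm/minute.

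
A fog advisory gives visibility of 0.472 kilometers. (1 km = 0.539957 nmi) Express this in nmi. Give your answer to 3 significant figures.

1 km = 0.539957 nmi, so 0.472 × 0.539957 = 0.255 nmi.

0.255 nmi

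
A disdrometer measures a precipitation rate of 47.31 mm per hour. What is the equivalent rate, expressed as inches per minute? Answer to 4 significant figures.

47.31 mm/hour × 0.0393701 in/mm × 0.0166667 hour/minute = 0.03104 in/minute.

0.03104 in/minute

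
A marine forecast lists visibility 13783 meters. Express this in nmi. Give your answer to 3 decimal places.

1 m = 0.000539957 nmi, so 13783 × 0.000539957 = 7.442 nmi.

7.442 nmi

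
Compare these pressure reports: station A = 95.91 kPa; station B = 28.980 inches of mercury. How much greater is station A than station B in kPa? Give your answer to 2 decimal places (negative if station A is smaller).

station B: 28.980 inHg = 98.1376 kPa.
Difference: 95.9100 − 98.1376 = -2.23 kPa.

-2.23 kPa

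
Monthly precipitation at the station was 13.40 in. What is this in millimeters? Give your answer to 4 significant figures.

340.4 mm

1 in = 25.4 mm, so 13.40 × 25.4 = 340.4 mm.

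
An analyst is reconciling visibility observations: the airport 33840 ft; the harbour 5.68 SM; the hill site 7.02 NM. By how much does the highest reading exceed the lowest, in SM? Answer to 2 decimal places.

2.40 SM

the airport: 33840 ft = 6.4091 SM.
the hill site: 7.02 nmi = 8.0785 SM.
Spread: 8.0785 − 5.6800 = 2.40 SM.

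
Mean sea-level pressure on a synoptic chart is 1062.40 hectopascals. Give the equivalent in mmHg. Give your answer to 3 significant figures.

797 mmHg

1 hPa = 0.750062 mmHg, so 1062.40 × 0.750062 = 797 mmHg.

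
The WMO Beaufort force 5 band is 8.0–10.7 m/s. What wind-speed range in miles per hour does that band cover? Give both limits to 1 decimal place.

17.9 to 23.9 mph

8.0–10.7 m/s × 2.237 = 17.9–23.9 mph.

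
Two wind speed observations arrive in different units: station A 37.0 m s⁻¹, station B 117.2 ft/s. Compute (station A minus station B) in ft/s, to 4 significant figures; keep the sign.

station A: 37.0 m/s = 121.39108 ft/s.
Difference: 121.39108 − 117.20000 = 4.191 ft/s.

4.191 ft/s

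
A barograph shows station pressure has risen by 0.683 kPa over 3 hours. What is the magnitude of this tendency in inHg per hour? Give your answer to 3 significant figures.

0.0672 inHg per hour

0.683 kPa / 3 h × 0.2953 inHg/kPa = 0.0672 inHg/h.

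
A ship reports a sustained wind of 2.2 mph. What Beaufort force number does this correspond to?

Beaufort force 1

2.2 mph = 1.0 m/s, which is Beaufort 1 (light air, 0.3–1.5 m/s).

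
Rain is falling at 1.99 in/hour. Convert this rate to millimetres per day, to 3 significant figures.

1210 mm/day

1.99 in/hour × 25.4 mm/in × 24 hour/day = 1210 mm/day.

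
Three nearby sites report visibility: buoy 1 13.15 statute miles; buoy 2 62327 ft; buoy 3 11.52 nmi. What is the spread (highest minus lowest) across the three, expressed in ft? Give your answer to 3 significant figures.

buoy 1: 13.15 SM = 69432.00 ft.
buoy 3: 11.52 nmi = 69996.85 ft.
Spread: 69996.85 − 62327.00 = 7670 ft.

7670 ft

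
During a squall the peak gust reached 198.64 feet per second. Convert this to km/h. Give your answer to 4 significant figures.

218.0 km/h

1 ft/s = 1.09728 km/h, so 198.64 × 1.09728 = 218.0 km/h.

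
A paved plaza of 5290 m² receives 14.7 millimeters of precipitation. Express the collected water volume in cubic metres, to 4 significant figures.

77.76 cubic metres

1 mm over 1 m² is 1 L, so volume = 14.7 × 5290 = 77763 L = 77.76 m³.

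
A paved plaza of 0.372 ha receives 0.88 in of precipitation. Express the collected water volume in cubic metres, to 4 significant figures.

Depth: 0.88 in × 25.4 = 22.352 mm.
Area: 0.372 ha = 3720 m².
1 mm over 1 m² is 1 L, so volume = 22.352 × 3720 = 83149.44 L = 83.15 m³.

83.15 cubic metres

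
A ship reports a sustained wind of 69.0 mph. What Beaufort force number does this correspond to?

Beaufort force 11

69.0 mph = 30.8 m/s, which is Beaufort 11 (violent storm, 28.5–32.6 m/s).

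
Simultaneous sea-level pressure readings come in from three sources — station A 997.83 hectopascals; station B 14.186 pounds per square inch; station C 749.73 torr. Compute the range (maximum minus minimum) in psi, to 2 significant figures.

0.31 psi

station A: 997.83 hPa = 14.4723 psi.
station C: 749.73 mmHg = 14.4974 psi.
Spread: 14.4974 − 14.1860 = 0.31 psi.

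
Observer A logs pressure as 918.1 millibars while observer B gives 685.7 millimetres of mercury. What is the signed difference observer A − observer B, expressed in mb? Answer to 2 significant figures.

observer B: 685.7 mmHg = 914.192 mb.
Difference: 918.100 − 914.192 = 3.9 mb.

3.9 mb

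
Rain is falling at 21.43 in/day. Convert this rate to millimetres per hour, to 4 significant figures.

21.43 in/day × 25.4 mm/in × 0.0416667 day/hour = 22.68 mm/hour.

22.68 mm/hour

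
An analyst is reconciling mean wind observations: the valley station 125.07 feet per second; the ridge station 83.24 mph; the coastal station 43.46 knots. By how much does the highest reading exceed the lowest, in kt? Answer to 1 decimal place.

the valley station: 125.07 ft/s = 74.102 kt.
the ridge station: 83.24 mph = 72.334 kt.
Spread: 74.102 − 43.460 = 30.6 kt.

30.6 kt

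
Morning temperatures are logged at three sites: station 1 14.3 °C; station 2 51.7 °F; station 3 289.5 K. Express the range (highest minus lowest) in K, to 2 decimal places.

5.41 K

station 2: 51.7 °F = 10.944 °C.
station 3: 289.5 K = 16.350 °C.
Spread: 16.350 − 10.944 = 5.406 °C.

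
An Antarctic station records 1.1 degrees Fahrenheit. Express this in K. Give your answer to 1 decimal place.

256.0 K

First to °C: -17.17 °C.
Then to K: 256.0 K.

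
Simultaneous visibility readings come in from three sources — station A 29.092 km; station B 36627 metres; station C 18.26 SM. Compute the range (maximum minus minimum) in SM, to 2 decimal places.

station A: 29.092 km = 18.0769 SM.
station B: 36627 m = 22.7590 SM.
Spread: 22.7590 − 18.0769 = 4.68 SM.

4.68 SM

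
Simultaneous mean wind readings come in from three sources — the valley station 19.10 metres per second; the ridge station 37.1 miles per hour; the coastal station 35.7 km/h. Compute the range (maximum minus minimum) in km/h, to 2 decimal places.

33.06 km/h

the valley station: 19.10 m/s = 68.7600 km/h.
the ridge station: 37.1 mph = 59.7067 km/h.
Spread: 68.7600 − 35.7000 = 33.06 km/h.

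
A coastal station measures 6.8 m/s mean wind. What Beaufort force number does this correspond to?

Beaufort force 4

6.8 m/s lies in the Beaufort 4 band (moderate breeze, 5.5–7.9 m/s).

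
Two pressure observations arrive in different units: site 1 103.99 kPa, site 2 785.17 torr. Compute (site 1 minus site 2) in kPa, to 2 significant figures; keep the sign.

site 2: 785.17 mmHg = 104.6807 kPa.
Difference: 103.9900 − 104.6807 = -0.69 kPa.

-0.69 kPa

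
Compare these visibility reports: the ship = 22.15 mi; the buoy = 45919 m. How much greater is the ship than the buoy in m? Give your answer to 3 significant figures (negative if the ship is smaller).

the ship: 22.15 SM = 35646.97 m.
Difference: 35646.97 − 45919.00 = -10300 m.

-10300 m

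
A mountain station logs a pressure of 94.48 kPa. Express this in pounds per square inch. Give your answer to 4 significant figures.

13.70 psi

1 kPa = 0.145038 psi, so 94.48 × 0.145038 = 13.70 psi.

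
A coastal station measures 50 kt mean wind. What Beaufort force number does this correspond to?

Beaufort force 10

50 kt lies in the Beaufort 10 band (storm, 48–55 kt).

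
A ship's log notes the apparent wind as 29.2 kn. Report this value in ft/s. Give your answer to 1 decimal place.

49.3 ft/s

1 kt = 1.68781 ft/s, so 29.2 × 1.68781 = 49.3 ft/s.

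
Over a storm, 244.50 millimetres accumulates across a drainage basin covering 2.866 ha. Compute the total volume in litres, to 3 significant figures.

7010000 litres

Area: 2.866 ha = 28660 m².
1 mm over 1 m² is 1 L, so volume = 244.5 × 28660 = 7007370 L ≈ 7010000 L.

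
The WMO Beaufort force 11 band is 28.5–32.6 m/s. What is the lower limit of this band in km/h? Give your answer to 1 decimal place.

28.5–32.6 m/s × 3.6 = 102.6–117.4 km/h.

102.6 km/h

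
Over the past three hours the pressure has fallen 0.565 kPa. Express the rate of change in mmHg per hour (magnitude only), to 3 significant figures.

1.41 mmHg per hour

0.565 kPa / 3 h × 7.50062 mmHg/kPa = 1.41 mmHg/h.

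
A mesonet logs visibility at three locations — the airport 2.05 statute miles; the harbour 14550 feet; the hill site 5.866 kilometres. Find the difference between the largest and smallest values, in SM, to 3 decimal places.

the harbour: 14550 ft = 2.75568 SM.
the hill site: 5.866 km = 3.64496 SM.
Spread: 3.64496 − 2.05000 = 1.595 SM.

1.595 SM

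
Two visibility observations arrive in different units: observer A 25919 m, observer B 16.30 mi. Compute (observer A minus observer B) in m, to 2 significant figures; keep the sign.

observer B: 16.30 SM = 26232.31 m.
Difference: 25919.00 − 26232.31 = -310 m.

-310 m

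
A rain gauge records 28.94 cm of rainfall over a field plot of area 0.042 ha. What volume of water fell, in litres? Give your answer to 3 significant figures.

Depth: 28.94 cm × 10 = 289.4 mm.
Area: 0.042 ha = 420 m².
1 mm over 1 m² is 1 L, so volume = 289.4 × 420 = 121548 L ≈ 122000 L.

122000 litres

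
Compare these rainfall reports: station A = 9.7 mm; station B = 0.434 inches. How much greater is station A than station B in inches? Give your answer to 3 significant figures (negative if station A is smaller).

-0.0521 in

station A: 9.7 mm = 0.381890 in.
Difference: 0.381890 − 0.434000 = -0.0521 in.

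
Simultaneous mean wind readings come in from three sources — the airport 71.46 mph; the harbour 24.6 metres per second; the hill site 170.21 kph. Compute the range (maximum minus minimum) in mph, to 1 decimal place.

the harbour: 24.6 m/s = 55.029 mph.
the hill site: 170.21 km/h = 105.764 mph.
Spread: 105.764 − 55.029 = 50.7 mph.

50.7 mph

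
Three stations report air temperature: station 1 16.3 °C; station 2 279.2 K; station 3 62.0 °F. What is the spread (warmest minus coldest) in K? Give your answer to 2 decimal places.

10.62 K

station 2: 279.2 K = 6.050 °C.
station 3: 62.0 °F = 16.667 °C.
Spread: 16.667 − 6.050 = 10.617 °C.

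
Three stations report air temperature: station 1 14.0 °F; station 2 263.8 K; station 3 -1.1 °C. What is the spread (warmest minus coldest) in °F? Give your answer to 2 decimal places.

16.02 °F

station 1: 14.0 °F = -10.000 °C.
station 2: 263.8 K = -9.350 °C.
Spread: (-1.100) − (-10.000) = 8.900 °C = 16.02 °F.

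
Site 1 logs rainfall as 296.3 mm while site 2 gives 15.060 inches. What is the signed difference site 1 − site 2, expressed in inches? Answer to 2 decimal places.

site 1: 296.3 mm = 11.6654 in.
Difference: 11.6654 − 15.0600 = -3.39 in.

-3.39 in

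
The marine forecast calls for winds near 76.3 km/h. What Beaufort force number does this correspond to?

76.3 km/h = 21.2 m/s, which is Beaufort 9 (strong gale, 20.8–24.4 m/s).

Beaufort force 9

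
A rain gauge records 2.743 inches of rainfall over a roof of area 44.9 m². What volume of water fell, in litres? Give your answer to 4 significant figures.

Depth: 2.743 in × 25.4 = 69.6722 mm.
1 mm over 1 m² is 1 L, so volume = 69.6722 × 44.9 = 3128.2818 L ≈ 3128 L.

3128 litres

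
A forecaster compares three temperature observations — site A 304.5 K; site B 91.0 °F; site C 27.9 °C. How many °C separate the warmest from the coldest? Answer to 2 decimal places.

site A: 304.5 K = 31.350 °C.
site B: 91.0 °F = 32.778 °C.
Spread: 32.778 − 27.900 = 4.878 °C.

4.88 °C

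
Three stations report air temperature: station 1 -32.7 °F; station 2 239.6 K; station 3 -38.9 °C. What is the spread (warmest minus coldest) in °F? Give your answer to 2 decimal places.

9.63 °F

station 1: -32.7 °F = -35.944 °C.
station 2: 239.6 K = -33.550 °C.
Spread: (-33.550) − (-38.900) = 5.350 °C = 9.63 °F.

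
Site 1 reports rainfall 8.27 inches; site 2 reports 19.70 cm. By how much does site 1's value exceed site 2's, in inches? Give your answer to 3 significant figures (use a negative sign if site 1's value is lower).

site 2: 19.70 cm = 7.75591 in.
Difference: 8.27000 − 7.75591 = 0.514 in.

0.514 in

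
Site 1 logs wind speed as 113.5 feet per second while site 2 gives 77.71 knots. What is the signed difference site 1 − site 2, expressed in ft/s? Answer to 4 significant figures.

site 2: 77.71 kt = 131.1597 ft/s.
Difference: 113.5000 − 131.1597 = -17.66 ft/s.

-17.66 ft/s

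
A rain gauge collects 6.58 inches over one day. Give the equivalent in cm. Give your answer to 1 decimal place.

16.7 cm

1 in = 2.54 cm, so 6.58 × 2.54 = 16.7 cm.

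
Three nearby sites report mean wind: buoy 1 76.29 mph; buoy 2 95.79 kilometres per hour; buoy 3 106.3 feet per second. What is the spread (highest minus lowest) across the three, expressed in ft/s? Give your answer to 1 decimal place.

buoy 1: 76.29 mph = 111.892 ft/s.
buoy 2: 95.79 km/h = 87.298 ft/s.
Spread: 111.892 − 87.298 = 24.6 ft/s.

24.6 ft/s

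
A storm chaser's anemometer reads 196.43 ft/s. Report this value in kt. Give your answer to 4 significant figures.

1 ft/s = 0.592484 kt, so 196.43 × 0.592484 = 116.4 kt.

116.4 kt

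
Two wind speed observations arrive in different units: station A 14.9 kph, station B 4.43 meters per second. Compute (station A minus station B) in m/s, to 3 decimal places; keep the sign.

station A: 14.9 km/h = 4.13889 m/s.
Difference: 4.13889 − 4.43000 = -0.291 m/s.

-0.291 m/s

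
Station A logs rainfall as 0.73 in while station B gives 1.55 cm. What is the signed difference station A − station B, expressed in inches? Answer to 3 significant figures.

station B: 1.55 cm = 0.61024 in.
Difference: 0.73000 − 0.61024 = 0.120 in.

0.120 in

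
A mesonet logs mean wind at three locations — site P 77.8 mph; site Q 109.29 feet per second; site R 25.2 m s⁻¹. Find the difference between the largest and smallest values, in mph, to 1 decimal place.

site Q: 109.29 ft/s = 74.516 mph.
site R: 25.2 m/s = 56.371 mph.
Spread: 77.800 − 56.371 = 21.4 mph.

21.4 mph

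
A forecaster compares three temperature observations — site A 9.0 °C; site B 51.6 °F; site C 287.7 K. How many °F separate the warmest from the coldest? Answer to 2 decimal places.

site B: 51.6 °F = 10.889 °C.
site C: 287.7 K = 14.550 °C.
Spread: 14.550 − 9.000 = 5.550 °C = 9.99 °F.

9.99 °F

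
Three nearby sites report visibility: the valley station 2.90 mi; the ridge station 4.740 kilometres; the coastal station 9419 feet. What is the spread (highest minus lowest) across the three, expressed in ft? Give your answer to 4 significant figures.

the valley station: 2.90 SM = 15312.00 ft.
the ridge station: 4.740 km = 15551.18 ft.
Spread: 15551.18 − 9419.00 = 6132 ft.

6132 ft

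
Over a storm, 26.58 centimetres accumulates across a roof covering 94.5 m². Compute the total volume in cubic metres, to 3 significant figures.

Depth: 26.58 cm × 10 = 265.8 mm.
1 mm over 1 m² is 1 L, so volume = 265.8 × 94.5 = 25118.1 L = 25.1 m³.

25.1 cubic metres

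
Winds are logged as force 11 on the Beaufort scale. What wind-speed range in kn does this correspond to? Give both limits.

56 to 63 kt

Beaufort 11 (violent storm) spans 56–63 knots.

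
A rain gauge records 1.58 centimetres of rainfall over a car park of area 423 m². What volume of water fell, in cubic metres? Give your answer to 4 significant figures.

Depth: 1.58 cm × 10 = 15.8 mm.
1 mm over 1 m² is 1 L, so volume = 15.8 × 423 = 6683.4 L = 6.683 m³.

6.683 cubic metres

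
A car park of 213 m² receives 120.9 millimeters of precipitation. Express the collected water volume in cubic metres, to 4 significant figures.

25.75 cubic metres

1 mm over 1 m² is 1 L, so volume = 120.9 × 213 = 25751.7 L = 25.75 m³.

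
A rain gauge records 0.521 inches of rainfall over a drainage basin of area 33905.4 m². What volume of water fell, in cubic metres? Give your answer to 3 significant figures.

449 cubic metres

Depth: 0.521 in × 25.4 = 13.2334 mm.
1 mm over 1 m² is 1 L, so volume = 13.2334 × 33905.4 = 448683.72 L = 449 m³.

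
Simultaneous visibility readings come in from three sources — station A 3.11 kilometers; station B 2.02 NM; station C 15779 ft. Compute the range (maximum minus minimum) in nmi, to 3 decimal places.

station A: 3.11 km = 1.67927 nmi.
station C: 15779 ft = 2.59689 nmi.
Spread: 2.59689 − 1.67927 = 0.918 nmi.

0.918 nmi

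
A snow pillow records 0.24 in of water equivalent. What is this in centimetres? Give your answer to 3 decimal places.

0.610 cm

1 in = 2.54 cm, so 0.24 × 2.54 = 0.610 cm.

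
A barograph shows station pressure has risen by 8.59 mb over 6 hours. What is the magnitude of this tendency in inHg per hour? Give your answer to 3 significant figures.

0.0423 inHg per hour

8.59 mb / 6 h × 0.02953 inHg/mb = 0.0423 inHg/h.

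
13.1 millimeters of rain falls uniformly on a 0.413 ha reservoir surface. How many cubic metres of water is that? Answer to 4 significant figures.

Area: 0.413 ha = 4130 m².
1 mm over 1 m² is 1 L, so volume = 13.1 × 4130 = 54103 L = 54.10 m³.

54.10 cubic metres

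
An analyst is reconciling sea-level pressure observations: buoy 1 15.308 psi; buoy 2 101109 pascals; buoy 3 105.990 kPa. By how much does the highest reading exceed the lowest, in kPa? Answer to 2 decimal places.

buoy 1: 15.308 psi = 105.5449 kPa.
buoy 2: 101109 Pa = 101.1090 kPa.
Spread: 105.9900 − 101.1090 = 4.88 kPa.

4.88 kPa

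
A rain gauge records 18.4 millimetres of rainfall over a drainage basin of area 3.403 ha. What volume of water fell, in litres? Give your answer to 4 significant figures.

626200 litres

Area: 3.403 ha = 34030 m².
1 mm over 1 m² is 1 L, so volume = 18.4 × 34030 = 626152 L ≈ 626200 L.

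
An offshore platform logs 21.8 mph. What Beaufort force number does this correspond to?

21.8 mph = 9.7 m/s, which is Beaufort 5 (fresh breeze, 8.0–10.7 m/s).

Beaufort force 5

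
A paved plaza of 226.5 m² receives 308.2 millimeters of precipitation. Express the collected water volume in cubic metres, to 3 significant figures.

1 mm over 1 m² is 1 L, so volume = 308.2 × 226.5 = 69807.3 L = 69.8 m³.

69.8 cubic metres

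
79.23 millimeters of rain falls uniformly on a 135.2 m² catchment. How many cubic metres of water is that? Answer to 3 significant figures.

1 mm over 1 m² is 1 L, so volume = 79.23 × 135.2 = 10711.896 L = 10.7 m³.

10.7 cubic metres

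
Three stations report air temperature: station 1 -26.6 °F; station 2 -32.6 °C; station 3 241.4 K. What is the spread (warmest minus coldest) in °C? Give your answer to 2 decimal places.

station 1: -26.6 °F = -32.556 °C.
station 3: 241.4 K = -31.750 °C.
Spread: (-31.750) − (-32.600) = 0.850 °C.

0.85 °C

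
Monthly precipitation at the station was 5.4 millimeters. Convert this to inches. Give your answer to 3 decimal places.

0.213 in

1 mm = 0.0393701 in, so 5.4 × 0.0393701 = 0.213 in.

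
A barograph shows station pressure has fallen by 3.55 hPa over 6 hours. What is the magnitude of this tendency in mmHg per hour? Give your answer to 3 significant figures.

3.55 hPa / 6 h × 0.750062 mmHg/hPa = 0.444 mmHg/h.

0.444 mmHg per hour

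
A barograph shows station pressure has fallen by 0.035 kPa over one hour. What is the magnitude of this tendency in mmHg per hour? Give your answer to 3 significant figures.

0.263 mmHg per hour

0.035 kPa / 1 h × 7.50062 mmHg/kPa = 0.263 mmHg/h.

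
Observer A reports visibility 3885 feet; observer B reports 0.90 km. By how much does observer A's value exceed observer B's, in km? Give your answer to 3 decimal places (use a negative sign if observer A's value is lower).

0.284 km

observer A: 3885 ft = 1.18415 km.
Difference: 1.18415 − 0.90000 = 0.284 km.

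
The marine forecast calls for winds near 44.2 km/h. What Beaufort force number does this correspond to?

Beaufort force 6

44.2 km/h = 12.3 m/s, which is Beaufort 6 (strong breeze, 10.8–13.8 m/s).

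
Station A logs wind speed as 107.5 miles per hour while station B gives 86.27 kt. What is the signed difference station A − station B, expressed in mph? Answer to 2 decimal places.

station B: 86.27 kt = 99.2777 mph.
Difference: 107.5000 − 99.2777 = 8.22 mph.

8.22 mph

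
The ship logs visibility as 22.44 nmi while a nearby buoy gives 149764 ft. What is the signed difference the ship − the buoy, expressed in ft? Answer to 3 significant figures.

-13400 ft

the ship: 22.44 nmi = 136348.03 ft.
Difference: 136348.03 − 149764.00 = -13400 ft.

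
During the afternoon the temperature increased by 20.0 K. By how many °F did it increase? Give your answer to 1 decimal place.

36.0 °F

A change of 1 °C equals a change of 1.8 °F: Δ°F = 20.0 × 1.8 = 36.0 °F.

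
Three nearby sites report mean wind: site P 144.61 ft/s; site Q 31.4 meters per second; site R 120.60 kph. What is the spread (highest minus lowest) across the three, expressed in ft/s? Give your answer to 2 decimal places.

41.59 ft/s

site Q: 31.4 m/s = 103.0184 ft/s.
site R: 120.60 km/h = 109.9081 ft/s.
Spread: 144.6100 − 103.0184 = 41.59 ft/s.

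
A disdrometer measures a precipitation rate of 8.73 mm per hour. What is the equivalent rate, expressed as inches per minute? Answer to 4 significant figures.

8.73 mm/hour × 0.0393701 in/mm × 0.0166667 hour/minute = 0.005728 in/minute.

0.005728 in/minute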